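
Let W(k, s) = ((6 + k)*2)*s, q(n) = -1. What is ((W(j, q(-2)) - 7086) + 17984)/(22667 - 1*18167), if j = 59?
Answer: 2692/1125 ≈ 2.3929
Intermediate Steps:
W(k, s) = s*(12 + 2*k) (W(k, s) = (12 + 2*k)*s = s*(12 + 2*k))
((W(j, q(-2)) - 7086) + 17984)/(22667 - 1*18167) = ((2*(-1)*(6 + 59) - 7086) + 17984)/(22667 - 1*18167) = ((2*(-1)*65 - 7086) + 17984)/(22667 - 18167) = ((-130 - 7086) + 17984)/4500 = (-7216 + 17984)*(1/4500) = 10768*(1/4500) = 2692/1125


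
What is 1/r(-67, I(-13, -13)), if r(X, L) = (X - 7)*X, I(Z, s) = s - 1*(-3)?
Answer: 1/4958 ≈ 0.00020169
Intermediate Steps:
I(Z, s) = 3 + s (I(Z, s) = s + 3 = 3 + s)
r(X, L) = X*(-7 + X) (r(X, L) = (-7 + X)*X = X*(-7 + X))
1/r(-67, I(-13, -13)) = 1/(-67*(-7 - 67)) = 1/(-67*(-74)) = 1/4958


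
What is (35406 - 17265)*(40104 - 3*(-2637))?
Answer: 871040115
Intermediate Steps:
(35406 - 17265)*(40104 - 3*(-2637)) = 18141*(40104 + 7911) = 18141*48015 = 871040115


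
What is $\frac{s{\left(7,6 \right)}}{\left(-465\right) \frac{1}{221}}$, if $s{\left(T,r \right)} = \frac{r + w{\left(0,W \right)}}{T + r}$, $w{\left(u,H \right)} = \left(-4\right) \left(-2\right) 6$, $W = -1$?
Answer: $- \frac{306}{155} \approx -1.9742$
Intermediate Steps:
$w{\left(u,H \right)} = 48$ ($w{\left(u,H \right)} = 8 \cdot 6 = 48$)
$s{\left(T,r \right)} = \frac{48 + r}{T + r}$ ($s{\left(T,r \right)} = \frac{r + 48}{T + r} = \frac{48 + r}{T + r}$)
$\frac{s{\left(7,6 \right)}}{\left(-465\right) \frac{1}{221}} = \frac{\frac{1}{7 + 6} \left(48 + 6\right)}{\left(-465\right) \frac{1}{221}} = \frac{\frac{1}{13} \cdot 54}{\left(-465\right) \frac{1}{221}} = \frac{\frac{1}{13} \cdot 54}{- \frac{465}{221}} = \frac{54}{13} \left(- \frac{221}{465}\right) = - \frac{306}{155}$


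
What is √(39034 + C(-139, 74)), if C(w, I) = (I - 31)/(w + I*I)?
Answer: √123536429093/1779 ≈ 197.57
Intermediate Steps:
C(w, I) = (-31 + I)/(w + I²)
√(39034 + C(-139, 74)) = √(39034 + (-31 + 74)/(-139 + 74²)) = √(39034 + 43/(-139 + 5476)) = √(39034 + 43/5337) = √(208324501/5337) = √123536429093/1779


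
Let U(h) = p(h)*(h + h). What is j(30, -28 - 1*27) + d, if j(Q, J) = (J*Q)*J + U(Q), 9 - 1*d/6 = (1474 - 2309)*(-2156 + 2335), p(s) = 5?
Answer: 987894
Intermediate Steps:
U(h) = 10*h (U(h) = 5*(h + h) = 5*(2*h) = 10*h)
d = 896844 (d = 54 - 6*(1474 - 2309)*(-2156 + 2335) = 54 - (-5010)*179 = 54 - 6*(-149465) = 54 + 896790 = 896844)
j(Q, J) = 10*Q + Q*J² (j(Q, J) = (J*Q)*J + 10*Q = Q*J² + 10*Q = 10*Q + Q*J²)
j(30, -28 - 1*27) + d = 30*(10 + (-28 - 1*27)²) + 896844 = 30*(10 + (-28 - 27)²) + 896844 = 30*(10 + (-55)²) + 896844 = 30*(10 + 3025) + 896844 = 30*3035 + 896844 = 91050 + 896844 = 987894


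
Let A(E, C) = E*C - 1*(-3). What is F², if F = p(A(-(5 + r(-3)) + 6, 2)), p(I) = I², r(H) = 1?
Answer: 81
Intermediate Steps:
A(E, C) = 3 + C*E (A(E, C) = C*E + 3 = 3 + C*E)
F = 9 (F = (3 + 2*(-(5 + 1) + 6))² = (3 + 2*(-1*6 + 6))² = (3 + 2*(-6 + 6))² = (3 + 2*0)² = (3 + 0)² = 3² = 9)
F² = 9² = 81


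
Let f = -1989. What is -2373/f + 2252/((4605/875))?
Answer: 29112979/67847 ≈ 429.10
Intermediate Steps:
-2373/f + 2252/((4605/875)) = -2373/(-1989) + 2252/((4605/875)) = -2373*(-1/1989) + 2252/((4605*(1/875))) = 791/663 + 2252/(921/175) = 791/663 + 2252*(175/921) = 791/663 + 394100/921 = 29112979/67847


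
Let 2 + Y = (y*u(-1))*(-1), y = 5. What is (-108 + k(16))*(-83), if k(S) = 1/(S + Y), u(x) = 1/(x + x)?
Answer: 295646/33 ≈ 8959.0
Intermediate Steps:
u(x) = 1/(2*x)
Y = ½ (Y = -2 + (5*((½)/(-1)))*(-1) = -2 + (5*((½)*(-1)))*(-1) = -2 + (5*(-½))*(-1) = -2 - 5/2*(-1) = -2 + 5/2 = ½ ≈ 0.50000)
k(S) = 1/(½ + S) (k(S) = 1/(S + ½) = 1/(½ + S))
(-108 + k(16))*(-83) = (-108 + 2/(1 + 2*16))*(-83) = (-108 + 2/(1 + 32))*(-83) = (-108 + 2/33)*(-83) = -3562/33*(-83) = 295646/33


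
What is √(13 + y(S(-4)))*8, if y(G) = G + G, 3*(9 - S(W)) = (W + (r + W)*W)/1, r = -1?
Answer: 8*√183/3 ≈ 36.074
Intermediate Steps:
S(W) = 9 - W/3 - W*(-1 + W)/3 (S(W) = 9 - (W + (-1 + W)*W)/(3*1) = 9 - (W + W*(-1 + W))/3 = 9 + (-W/3 - W*(-1 + W)/3) = 9 - W/3 - W*(-1 + W)/3)
y(G) = 2*G
√(13 + y(S(-4)))*8 = √(13 + 2*(9 - ⅓*(-4)²))*8 = √(13 + 2*(9 - ⅓*16))*8 = √(13 + 2*(9 - 16/3))*8 = √(13 + 2*(11/3))*8 = √(13 + 22/3)*8 = √(61/3)*8 = (√183/3)*8 = 8*√183/3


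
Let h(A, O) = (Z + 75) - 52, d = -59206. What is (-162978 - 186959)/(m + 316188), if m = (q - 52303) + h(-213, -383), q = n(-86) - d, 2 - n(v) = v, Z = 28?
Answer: -349937/323230 ≈ -1.0826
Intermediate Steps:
h(A, O) = 51 (h(A, O) = (28 + 75) - 52 = 103 - 52 = 51)
n(v) = 2 - v
q = 59294 (q = (2 - 1*(-86)) - 1*(-59206) = (2 + 86) + 59206 = 88 + 59206 = 59294)
m = 7042 (m = (59294 - 52303) + 51 = 6991 + 51 = 7042)
(-162978 - 186959)/(m + 316188) = (-162978 - 186959)/(7042 + 316188) = -349937/323230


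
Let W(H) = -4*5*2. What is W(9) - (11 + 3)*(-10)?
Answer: 100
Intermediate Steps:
W(H) = -40 (W(H) = -20*2 = -40)
W(9) - (11 + 3)*(-10) = -40 - (11 + 3)*(-10) = -40 - 14*(-10) = -40 - 1*(-140) = -40 + 140 = 100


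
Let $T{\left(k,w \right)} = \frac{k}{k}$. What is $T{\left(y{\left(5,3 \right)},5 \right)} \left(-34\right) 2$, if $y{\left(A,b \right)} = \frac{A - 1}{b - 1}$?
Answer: $-68$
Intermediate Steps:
$y{\left(A,b \right)} = \frac{-1 + A}{-1 + b}$
$T{\left(k,w \right)} = 1$
$T{\left(y{\left(5,3 \right)},5 \right)} \left(-34\right) 2 = 1 \left(-34\right) 2 = \left(-34\right) 2 = -68$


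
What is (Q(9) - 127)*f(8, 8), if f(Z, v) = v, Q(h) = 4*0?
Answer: -1016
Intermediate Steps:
Q(h) = 0
(Q(9) - 127)*f(8, 8) = (0 - 127)*8 = -127*8 = -1016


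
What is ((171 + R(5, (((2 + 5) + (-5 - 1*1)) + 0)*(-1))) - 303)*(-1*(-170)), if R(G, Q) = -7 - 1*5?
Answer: -24480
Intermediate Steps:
R(G, Q) = -12 (R(G, Q) = -7 - 5 = -12)
((171 + R(5, (((2 + 5) + (-5 - 1*1)) + 0)*(-1))) - 303)*(-1*(-170)) = ((171 - 12) - 303)*(-1*(-170)) = (159 - 303)*170 = -144*170 = -24480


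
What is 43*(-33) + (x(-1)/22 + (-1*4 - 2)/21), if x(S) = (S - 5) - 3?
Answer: -218633/154 ≈ -1419.7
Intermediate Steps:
x(S) = -8 + S (x(S) = (-5 + S) - 3 = -8 + S)
43*(-33) + (x(-1)/22 + (-1*4 - 2)/21) = 43*(-33) + ((-8 - 1)/22 + (-1*4 - 2)/21) = -1419 + (-9*1/22 + (-4 - 2)*(1/21)) = -1419 + (-9/22 - 6*1/21) = -1419 + (-9/22 - 2/7) = -1419 - 107/154 = -218633/154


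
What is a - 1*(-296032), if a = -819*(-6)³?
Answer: 472936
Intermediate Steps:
a = 176904 (a = -819*(-216) = 176904)
a - 1*(-296032) = 176904 - 1*(-296032) = 176904 + 296032 = 472936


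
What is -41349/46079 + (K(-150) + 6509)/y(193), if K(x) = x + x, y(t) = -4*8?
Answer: -26129789/134048 ≈ -194.93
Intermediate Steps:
y(t) = -32
K(x) = 2*x
-41349/46079 + (K(-150) + 6509)/y(193) = -41349/46079 + (2*(-150) + 6509)/(-32) = -41349*1/46079 + (-300 + 6509)*(-1/32) = -3759/4189 + 6209*(-1/32) = -3759/4189 - 6209/32 = -26129789/134048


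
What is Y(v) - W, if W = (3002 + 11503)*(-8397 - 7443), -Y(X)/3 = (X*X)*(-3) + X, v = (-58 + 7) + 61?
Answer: 229760070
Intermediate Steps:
v = 10 (v = -51 + 61 = 10)
Y(X) = -3*X + 9*X² (Y(X) = -3*((X*X)*(-3) + X) = -3*(X²*(-3) + X) = -3*(-3*X² + X) = -3*(X - 3*X²) = -3*X + 9*X²)
W = -229759200 (W = 14505*(-15840) = -229759200)
Y(v) - W = 3*10*(-1 + 3*10) - 1*(-229759200) = 3*10*(-1 + 30) + 229759200 = 3*10*29 + 229759200 = 870 + 229759200 = 229760070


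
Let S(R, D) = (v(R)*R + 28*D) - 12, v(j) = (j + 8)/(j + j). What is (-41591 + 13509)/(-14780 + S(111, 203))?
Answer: 56164/18097 ≈ 3.1035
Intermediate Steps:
v(j) = (8 + j)/(2*j) (v(j) = (8 + j)/((2*j)) = (8 + j)*(1/(2*j)) = (8 + j)/(2*j))
S(R, D) = -8 + R/2 + 28*D (S(R, D) = (((8 + R)/(2*R))*R + 28*D) - 12 = ((4 + R/2) + 28*D) - 12 = (4 + R/2 + 28*D) - 12 = -8 + R/2 + 28*D)
(-41591 + 13509)/(-14780 + S(111, 203)) = (-41591 + 13509)/(-14780 + (-8 + (½)*111 + 28*203)) = -28082/(-14780 + (-8 + 111/2 + 5684)) = -28082/(-14780 + 11463/2) = -28082/(-18097/2) = -28082*(-2/18097) = 56164/18097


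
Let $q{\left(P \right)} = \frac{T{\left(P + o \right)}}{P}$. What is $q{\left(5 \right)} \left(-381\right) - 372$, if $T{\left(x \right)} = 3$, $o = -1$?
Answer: $- \frac{3003}{5} \approx -600.6$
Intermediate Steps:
$q{\left(P \right)} = \frac{3}{P}$
$q{\left(5 \right)} \left(-381\right) - 372 = \frac{3}{5} \left(-381\right) - 372 = - \frac{1143}{5} - 372 = - \frac{3003}{5}$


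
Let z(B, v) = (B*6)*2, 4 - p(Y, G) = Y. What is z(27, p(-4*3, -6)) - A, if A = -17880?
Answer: 18204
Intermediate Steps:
p(Y, G) = 4 - Y
z(B, v) = 12*B (z(B, v) = (6*B)*2 = 12*B)
z(27, p(-4*3, -6)) - A = 12*27 - 1*(-17880) = 324 + 17880 = 18204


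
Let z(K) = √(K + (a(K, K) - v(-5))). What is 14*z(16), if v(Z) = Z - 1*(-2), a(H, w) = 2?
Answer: 14*√21 ≈ 64.156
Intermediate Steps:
v(Z) = 2 + Z (v(Z) = Z + 2 = 2 + Z)
z(K) = √(5 + K) (z(K) = √(K + (2 - (2 - 5))) = √(K + (2 - 1*(-3))) = √(K + (2 + 3)) = √(K + 5) = √(5 + K))
14*z(16) = 14*√(5 + 16) = 14*√21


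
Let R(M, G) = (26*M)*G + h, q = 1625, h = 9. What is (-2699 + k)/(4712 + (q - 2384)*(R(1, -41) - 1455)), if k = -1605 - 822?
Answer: -2563/955660 ≈ -0.0026819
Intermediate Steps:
R(M, G) = 9 + 26*G*M (R(M, G) = (26*M)*G + 9 = 26*G*M + 9 = 9 + 26*G*M)
k = -2427
(-2699 + k)/(4712 + (q - 2384)*(R(1, -41) - 1455)) = (-2699 - 2427)/(4712 + (1625 - 2384)*((9 + 26*(-41)*1) - 1455)) = -5126/(4712 - 759*((9 - 1066) - 1455)) = -5126/(4712 - 759*(-1057 - 1455)) = -5126/(4712 - 759*(-2512)) = -5126/(4712 + 1906608) = -5126/1911320 = -5126*1/1911320 = -2563/955660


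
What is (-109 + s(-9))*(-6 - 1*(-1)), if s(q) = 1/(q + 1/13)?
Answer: 63285/116 ≈ 545.56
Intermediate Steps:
s(q) = 1/(1/13 + q) (s(q) = 1/(q + 1/13) = 1/(1/13 + q))
(-109 + s(-9))*(-6 - 1*(-1)) = (-109 + 13/(1 + 13*(-9)))*(-6 - 1*(-1)) = (-109 + 13/(1 - 117))*(-6 + 1) = (-109 + 13/(-116))*(-5) = (-109 + 13*(-1/116))*(-5) = (-109 - 13/116)*(-5) = -12657/116*(-5) = 63285/116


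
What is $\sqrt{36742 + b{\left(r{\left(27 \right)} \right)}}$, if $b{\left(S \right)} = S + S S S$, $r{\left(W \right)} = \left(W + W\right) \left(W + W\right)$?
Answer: $\sqrt{24794950954} \approx 1.5746 \cdot 10^{5}$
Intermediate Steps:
$r{\left(W \right)} = 4 W^{2}$ ($r{\left(W \right)} = 2 W 2 W = 4 W^{2}$)
$b{\left(S \right)} = S + S^{3}$ ($b{\left(S \right)} = S + S S^{2} = S + S^{3}$)
$\sqrt{36742 + b{\left(r{\left(27 \right)} \right)}} = \sqrt{36742 + \left(4 \cdot 27^{2} + \left(4 \cdot 27^{2}\right)^{3}\right)} = \sqrt{36742 + \left(4 \cdot 729 + \left(4 \cdot 729\right)^{3}\right)} = \sqrt{36742 + \left(2916 + 2916^{3}\right)} = \sqrt{36742 + \left(2916 + 24794911296\right)} = \sqrt{36742 + 24794914212} = \sqrt{24794950954}$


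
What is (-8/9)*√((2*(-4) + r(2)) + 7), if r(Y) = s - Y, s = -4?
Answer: -8*I*√7/9 ≈ -2.3518*I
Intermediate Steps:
r(Y) = -4 - Y
(-8/9)*√((2*(-4) + r(2)) + 7) = (-8/9)*√((2*(-4) + (-4 - 1*2)) + 7) = ((⅑)*(-8))*√((-8 + (-4 - 2)) + 7) = -8*√((-8 - 6) + 7)/9 = -8*√(-14 + 7)/9 = -8*I*√7/9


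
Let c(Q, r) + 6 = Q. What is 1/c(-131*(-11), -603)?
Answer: 1/1435 ≈ 0.00069686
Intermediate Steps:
c(Q, r) = -6 + Q
1/c(-131*(-11), -603) = 1/(-6 - 131*(-11)) = 1/(-6 + 1441) = 1/1435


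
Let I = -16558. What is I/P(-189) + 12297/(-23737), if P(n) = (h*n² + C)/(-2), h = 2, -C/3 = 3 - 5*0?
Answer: -92337109/1695605121 ≈ -0.054457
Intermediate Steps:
C = -9 (C = -3*(3 - 5*0) = -3*(3 + 0) = -3*3 = -9)
P(n) = 9/2 - n² (P(n) = (2*n² - 9)/(-2) = (-9 + 2*n²)*(-½) = 9/2 - n²)
I/P(-189) + 12297/(-23737) = -16558/(9/2 - 1*(-189)²) + 12297/(-23737) = -16558/(9/2 - 1*35721) + 12297*(-1/23737) = -16558/(9/2 - 35721) - 12297/23737 = -16558/(-71433/2) - 12297/23737 = -16558*(-2/71433) - 12297/23737 = 33116/71433 - 12297/23737 = -92337109/1695605121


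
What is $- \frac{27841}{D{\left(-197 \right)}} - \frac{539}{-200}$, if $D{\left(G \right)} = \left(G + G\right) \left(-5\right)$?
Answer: $- \frac{450637}{39400} \approx -11.437$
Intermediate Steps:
$D{\left(G \right)} = - 10 G$ ($D{\left(G \right)} = 2 G \left(-5\right) = - 10 G$)
$- \frac{27841}{D{\left(-197 \right)}} - \frac{539}{-200} = - \frac{27841}{\left(-10\right) \left(-197\right)} - \frac{539}{-200} = - \frac{27841}{1970} - - \frac{539}{200} = \left(-27841\right) \frac{1}{1970} + \frac{539}{200} = - \frac{27841}{1970} + \frac{539}{200} = - \frac{450637}{39400}$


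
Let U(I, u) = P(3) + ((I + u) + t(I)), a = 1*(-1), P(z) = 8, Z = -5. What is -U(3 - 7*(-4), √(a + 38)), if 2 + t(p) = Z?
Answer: -32 - √37 ≈ -38.083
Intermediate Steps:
t(p) = -7 (t(p) = -2 - 5 = -7)
a = -1
U(I, u) = 1 + I + u (U(I, u) = 8 + ((I + u) - 7) = 8 + (-7 + I + u) = 1 + I + u)
-U(3 - 7*(-4), √(a + 38)) = -(1 + (3 - 7*(-4)) + √(-1 + 38)) = -(1 + (3 + 28) + √37) = -(1 + 31 + √37) = -(32 + √37) = -32 - √37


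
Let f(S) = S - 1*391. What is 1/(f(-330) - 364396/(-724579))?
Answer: -724579/522057063 ≈ -0.0013879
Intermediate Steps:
f(S) = -391 + S (f(S) = S - 391 = -391 + S)
1/(f(-330) - 364396/(-724579)) = 1/((-391 - 330) - 364396/(-724579)) = 1/(-721 - 364396*(-1/724579)) = 1/(-721 + 364396/724579) = 1/(-522057063/724579) = -724579/522057063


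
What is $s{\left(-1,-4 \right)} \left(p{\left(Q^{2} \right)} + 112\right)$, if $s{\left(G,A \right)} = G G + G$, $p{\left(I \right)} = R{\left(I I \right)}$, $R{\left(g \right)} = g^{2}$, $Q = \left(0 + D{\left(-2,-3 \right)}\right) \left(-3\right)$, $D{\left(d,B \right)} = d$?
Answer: $0$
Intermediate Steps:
$Q = 6$ ($Q = \left(0 - 2\right) \left(-3\right) = \left(-2\right) \left(-3\right) = 6$)
$p{\left(I \right)} = I^{4}$ ($p{\left(I \right)} = \left(I I\right)^{2} = \left(I^{2}\right)^{2} = I^{4}$)
$s{\left(G,A \right)} = G + G^{2}$ ($s{\left(G,A \right)} = G^{2} + G = G + G^{2}$)
$s{\left(-1,-4 \right)} \left(p{\left(Q^{2} \right)} + 112\right) = - (1 - 1) \left(\left(6^{2}\right)^{4} + 112\right) = \left(-1\right) 0 \left(36^{4} + 112\right) = 0 \left(1679616 + 112\right) = 0 \cdot 1679728 = 0$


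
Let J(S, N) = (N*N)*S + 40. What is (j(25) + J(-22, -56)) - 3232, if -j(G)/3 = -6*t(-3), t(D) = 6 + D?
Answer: -72130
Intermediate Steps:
j(G) = 54 (j(G) = -(-18)*(6 - 3) = -(-18)*3 = -3*(-18) = 54)
J(S, N) = 40 + S*N² (J(S, N) = N²*S + 40 = S*N² + 40 = 40 + S*N²)
(j(25) + J(-22, -56)) - 3232 = (54 + (40 - 22*(-56)²)) - 3232 = (54 + (40 - 22*3136)) - 3232 = (54 + (40 - 68992)) - 3232 = (54 - 68952) - 3232 = -68898 - 3232 = -72130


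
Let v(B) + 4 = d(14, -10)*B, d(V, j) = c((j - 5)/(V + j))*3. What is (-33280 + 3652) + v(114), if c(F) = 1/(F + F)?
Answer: -148388/5 ≈ -29678.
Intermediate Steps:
c(F) = 1/(2*F)
d(V, j) = 3*(V + j)/(2*(-5 + j)) (d(V, j) = (1/(2*(((j - 5)/(V + j)))))*3 = (1/(2*(((-5 + j)/(V + j)))))*3 = (((V + j)/(-5 + j))/2)*3 = ((V + j)/(2*(-5 + j)))*3 = 3*(V + j)/(2*(-5 + j)))
v(B) = -4 - 2*B/5 (v(B) = -4 + (3*(14 - 10)/(2*(-5 - 10)))*B = -4 + ((3/2)*4/(-15))*B = -4 + ((3/2)*(-1/15)*4)*B = -4 - 2*B/5)
(-33280 + 3652) + v(114) = (-33280 + 3652) + (-4 - ⅖*114) = -29628 + (-4 - 228/5) = -29628 - 248/5 = -148388/5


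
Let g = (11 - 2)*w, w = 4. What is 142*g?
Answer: 5112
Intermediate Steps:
g = 36 (g = (11 - 2)*4 = 9*4 = 36)
142*g = 142*36 = 5112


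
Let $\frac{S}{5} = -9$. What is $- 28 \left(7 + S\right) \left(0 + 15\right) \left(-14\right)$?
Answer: $-223440$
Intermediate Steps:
$S = -45$ ($S = 5 \left(-9\right) = -45$)
$- 28 \left(7 + S\right) \left(0 + 15\right) \left(-14\right) = - 28 \left(7 - 45\right) \left(0 + 15\right) \left(-14\right) = - 28 \left(\left(-38\right) 15\right) \left(-14\right) = \left(-28\right) \left(-570\right) \left(-14\right) = 15960 \left(-14\right) = -223440$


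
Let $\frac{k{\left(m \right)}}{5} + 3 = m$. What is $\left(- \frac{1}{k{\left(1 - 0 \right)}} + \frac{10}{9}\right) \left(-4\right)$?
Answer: $- \frac{218}{45} \approx -4.8444$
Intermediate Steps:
$k{\left(m \right)} = -15 + 5 m$
$\left(- \frac{1}{k{\left(1 - 0 \right)}} + \frac{10}{9}\right) \left(-4\right) = \left(- \frac{1}{-15 + 5 \left(1 - 0\right)} + \frac{10}{9}\right) \left(-4\right) = \left(- \frac{1}{-15 + 5 \left(1 + 0\right)} + 10 \cdot \frac{1}{9}\right) \left(-4\right) = \left(- \frac{1}{-15 + 5 \cdot 1} + \frac{10}{9}\right) \left(-4\right) = \left(- \frac{1}{-15 + 5} + \frac{10}{9}\right) \left(-4\right) = \left(- \frac{1}{-10} + \frac{10}{9}\right) \left(-4\right) = \left(\left(-1\right) \left(- \frac{1}{10}\right) + \frac{10}{9}\right) \left(-4\right) = \left(\frac{1}{10} + \frac{10}{9}\right) \left(-4\right) = \frac{109}{90} \left(-4\right) = - \frac{218}{45}$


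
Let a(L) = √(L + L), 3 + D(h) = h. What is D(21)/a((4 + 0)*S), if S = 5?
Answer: 9*√10/10 ≈ 2.8461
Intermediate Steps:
D(h) = -3 + h
a(L) = √2*√L (a(L) = √(2*L) = √2*√L)
D(21)/a((4 + 0)*S) = (-3 + 21)/((√2*√((4 + 0)*5))) = 18/((√2*√(4*5))) = 18/((√2*√20)) = 18/((√2*(2*√5))) = 18/((2*√10)) = 18*(√10/20) = 9*√10/10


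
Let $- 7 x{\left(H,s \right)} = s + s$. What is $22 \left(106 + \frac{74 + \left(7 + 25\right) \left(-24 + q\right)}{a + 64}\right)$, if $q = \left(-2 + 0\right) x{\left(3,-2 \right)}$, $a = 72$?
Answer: $\frac{526889}{238} \approx 2213.8$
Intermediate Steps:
$x{\left(H,s \right)} = - \frac{2 s}{7}$ ($x{\left(H,s \right)} = - \frac{s + s}{7} = - \frac{2 s}{7}$)
$q = - \frac{8}{7}$ ($q = \left(-2 + 0\right) \left(\left(- \frac{2}{7}\right) \left(-2\right)\right) = \left(-2\right) \frac{4}{7} = - \frac{8}{7} \approx -1.1429$)
$22 \left(106 + \frac{74 + \left(7 + 25\right) \left(-24 + q\right)}{a + 64}\right) = 22 \left(106 + \frac{74 + \left(7 + 25\right) \left(-24 - \frac{8}{7}\right)}{72 + 64}\right) = 22 \left(106 + \frac{74 + 32 \left(- \frac{176}{7}\right)}{136}\right) = 22 \left(106 + \left(74 - \frac{5632}{7}\right) \frac{1}{136}\right) = 22 \left(106 - \frac{2557}{476}\right) = 22 \cdot \frac{47899}{476} = \frac{526889}{238}$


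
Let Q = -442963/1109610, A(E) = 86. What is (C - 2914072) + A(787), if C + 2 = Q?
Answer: -3233390667643/1109610 ≈ -2.9140e+6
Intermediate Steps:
Q = -442963/1109610 (Q = -442963*1/1109610 = -442963/1109610 ≈ -0.39921)
C = -2662183/1109610 (C = -2 - 442963/1109610 = -2662183/1109610 ≈ -2.3992)
(C - 2914072) + A(787) = (-2662183/1109610 - 2914072) + 86 = -3233486094103/1109610 + 86 = -3233390667643/1109610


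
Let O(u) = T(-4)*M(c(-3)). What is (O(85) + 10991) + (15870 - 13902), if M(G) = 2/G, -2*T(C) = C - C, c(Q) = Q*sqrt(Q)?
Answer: 12959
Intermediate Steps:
c(Q) = Q**(3/2)
T(C) = 0 (T(C) = -(C - C)/2 = -1/2*0 = 0)
O(u) = 0 (O(u) = 0*(2/((-3)**(3/2))) = 0*(2/((-3*I*sqrt(3)))) = 0*(2*(I*sqrt(3)/9)) = 0*(2*I*sqrt(3)/9) = 0)
(O(85) + 10991) + (15870 - 13902) = (0 + 10991) + (15870 - 13902) = 10991 + 1968 = 12959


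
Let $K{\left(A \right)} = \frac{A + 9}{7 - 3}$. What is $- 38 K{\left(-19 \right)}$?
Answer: $95$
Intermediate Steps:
$K{\left(A \right)} = \frac{9}{4} + \frac{A}{4}$ ($K{\left(A \right)} = \frac{9 + A}{4} = \left(9 + A\right) \frac{1}{4} = \frac{9}{4} + \frac{A}{4}$)
$- 38 K{\left(-19 \right)} = - 38 \left(\frac{9}{4} + \frac{1}{4} \left(-19\right)\right) = - 38 \left(\frac{9}{4} - \frac{19}{4}\right) = \left(-38\right) \left(- \frac{5}{2}\right) = 95$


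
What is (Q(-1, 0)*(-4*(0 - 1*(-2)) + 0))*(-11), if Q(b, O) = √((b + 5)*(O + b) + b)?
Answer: 88*I*√5 ≈ 196.77*I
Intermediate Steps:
Q(b, O) = √(b + (5 + b)*(O + b)) (Q(b, O) = √((5 + b)*(O + b) + b) = √(b + (5 + b)*(O + b)))
(Q(-1, 0)*(-4*(0 - 1*(-2)) + 0))*(-11) = (√((-1)² + 5*0 + 6*(-1) + 0*(-1))*(-4*(0 - 1*(-2)) + 0))*(-11) = (√(1 + 0 - 6 + 0)*(-4*(0 + 2) + 0))*(-11) = (√(-5)*(-4*2 + 0))*(-11) = ((I*√5)*(-8 + 0))*(-11) = ((I*√5)*(-8))*(-11) = -8*I*√5*(-11) = 88*I*√5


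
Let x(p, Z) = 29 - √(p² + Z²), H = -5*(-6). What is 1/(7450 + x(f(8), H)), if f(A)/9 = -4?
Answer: 831/6214805 + 2*√61/18644415 ≈ 0.00013455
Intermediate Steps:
H = 30
f(A) = -36 (f(A) = 9*(-4) = -36)
x(p, Z) = 29 - √(Z² + p²)
1/(7450 + x(f(8), H)) = 1/(7450 + (29 - √(30² + (-36)²))) = 1/(7450 + (29 - √(900 + 1296))) = 1/(7450 + (29 - √2196)) = 1/(7450 + (29 - 6*√61)) = 1/(7479 - 6*√61)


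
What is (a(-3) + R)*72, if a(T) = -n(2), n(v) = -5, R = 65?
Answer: 5040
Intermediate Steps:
a(T) = 5 (a(T) = -1*(-5) = 5)
(a(-3) + R)*72 = (5 + 65)*72 = 70*72 = 5040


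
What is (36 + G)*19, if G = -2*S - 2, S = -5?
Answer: 836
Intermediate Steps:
G = 8 (G = -2*(-5) - 2 = 10 - 2 = 8)
(36 + G)*19 = (36 + 8)*19 = 44*19 = 836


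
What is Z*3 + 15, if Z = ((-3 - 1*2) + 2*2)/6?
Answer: 29/2 ≈ 14.500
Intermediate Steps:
Z = -⅙ (Z = ((-3 - 2) + 4)*(⅙) = (-5 + 4)*(⅙) = -1*⅙ = -⅙ ≈ -0.16667)
Z*3 + 15 = -⅙*3 + 15 = -½ + 15 = 29/2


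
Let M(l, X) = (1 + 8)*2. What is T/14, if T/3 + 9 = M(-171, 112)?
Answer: 27/14 ≈ 1.9286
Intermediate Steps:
M(l, X) = 18 (M(l, X) = 9*2 = 18)
T = 27 (T = -27 + 3*18 = -27 + 54 = 27)
T/14 = 27/14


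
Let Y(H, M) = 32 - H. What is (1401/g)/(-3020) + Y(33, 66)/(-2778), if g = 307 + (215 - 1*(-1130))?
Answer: 548531/6929776560 ≈ 7.9156e-5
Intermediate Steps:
g = 1652 (g = 307 + (215 + 1130) = 307 + 1345 = 1652)
(1401/g)/(-3020) + Y(33, 66)/(-2778) = (1401/1652)/(-3020) + (32 - 1*33)/(-2778) = (1401*(1/1652))*(-1/3020) + (32 - 33)*(-1/2778) = (1401/1652)*(-1/3020) - 1*(-1/2778) = -1401/4989040 + 1/2778 = 548531/6929776560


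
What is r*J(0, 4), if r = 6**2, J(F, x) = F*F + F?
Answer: 0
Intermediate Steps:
J(F, x) = F + F**2 (J(F, x) = F**2 + F = F + F**2)
r = 36
r*J(0, 4) = 36*(0*(1 + 0)) = 36*(0*1) = 36*0 = 0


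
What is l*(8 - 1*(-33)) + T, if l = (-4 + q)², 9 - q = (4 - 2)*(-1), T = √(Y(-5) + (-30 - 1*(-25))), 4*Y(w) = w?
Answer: 2009 + 5*I/2 ≈ 2009.0 + 2.5*I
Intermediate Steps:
Y(w) = w/4
T = 5*I/2 (T = √((¼)*(-5) + (-30 - 1*(-25))) = √(-5/4 + (-30 + 25)) = √(-5/4 - 5) = √(-25/4) = 5*I/2 ≈ 2.5*I)
q = 11 (q = 9 - (4 - 2)*(-1) = 9 - 2*(-1) = 9 - 1*(-2) = 9 + 2 = 11)
l = 49 (l = (-4 + 11)² = 7² = 49)
l*(8 - 1*(-33)) + T = 49*(8 - 1*(-33)) + 5*I/2 = 49*(8 + 33) + 5*I/2 = 49*41 + 5*I/2 = 2009 + 5*I/2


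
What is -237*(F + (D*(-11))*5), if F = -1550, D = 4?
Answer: 419490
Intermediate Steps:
-237*(F + (D*(-11))*5) = -237*(-1550 + (4*(-11))*5) = -237*(-1550 - 44*5) = -237*(-1550 - 220) = -237*(-1770) = 419490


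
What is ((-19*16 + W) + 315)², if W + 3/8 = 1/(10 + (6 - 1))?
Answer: 1646089/14400 ≈ 114.31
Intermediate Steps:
W = -37/120 (W = -3/8 + 1/(10 + (6 - 1)) = -3/8 + 1/(10 + 5) = -3/8 + 1/15 = -37/120 ≈ -0.30833)
((-19*16 + W) + 315)² = ((-19*16 - 37/120) + 315)² = ((-304 - 37/120) + 315)² = (-36517/120 + 315)² = (1283/120)² = 1646089/14400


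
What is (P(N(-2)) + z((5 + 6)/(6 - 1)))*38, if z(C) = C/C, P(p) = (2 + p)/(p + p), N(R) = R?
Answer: 38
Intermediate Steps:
P(p) = (2 + p)/(2*p) (P(p) = (2 + p)/((2*p)) = (2 + p)*(1/(2*p)) = (2 + p)/(2*p))
z(C) = 1
(P(N(-2)) + z((5 + 6)/(6 - 1)))*38 = ((½)*(2 - 2)/(-2) + 1)*38 = ((½)*(-½)*0 + 1)*38 = (0 + 1)*38 = 1*38 = 38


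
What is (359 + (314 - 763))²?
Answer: 8100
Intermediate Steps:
(359 + (314 - 763))² = (359 - 449)² = (-90)² = 8100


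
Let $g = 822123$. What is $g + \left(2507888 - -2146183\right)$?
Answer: $5476194$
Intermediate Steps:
$g + \left(2507888 - -2146183\right) = 822123 + \left(2507888 - -2146183\right) = 822123 + \left(2507888 + 2146183\right) = 822123 + 4654071 = 5476194$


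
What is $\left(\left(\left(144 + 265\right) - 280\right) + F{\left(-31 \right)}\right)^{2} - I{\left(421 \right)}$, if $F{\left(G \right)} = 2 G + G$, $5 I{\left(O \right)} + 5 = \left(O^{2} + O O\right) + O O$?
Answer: $- \frac{525238}{5} \approx -1.0505 \cdot 10^{5}$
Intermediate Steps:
$I{\left(O \right)} = -1 + \frac{3 O^{2}}{5}$ ($I{\left(O \right)} = -1 + \frac{\left(O^{2} + O O\right) + O O}{5} = -1 + \frac{\left(O^{2} + O^{2}\right) + O^{2}}{5} = -1 + \frac{2 O^{2} + O^{2}}{5} = -1 + \frac{3 O^{2}}{5}$)
$F{\left(G \right)} = 3 G$
$\left(\left(\left(144 + 265\right) - 280\right) + F{\left(-31 \right)}\right)^{2} - I{\left(421 \right)} = \left(\left(\left(144 + 265\right) - 280\right) + 3 \left(-31\right)\right)^{2} - \left(-1 + \frac{3 \cdot 421^{2}}{5}\right) = \left(\left(409 - 280\right) - 93\right)^{2} - \left(-1 + \frac{3}{5} \cdot 177241\right) = \left(129 - 93\right)^{2} - \left(-1 + \frac{531723}{5}\right) = 36^{2} - \frac{531718}{5} = 1296 - \frac{531718}{5} = - \frac{525238}{5}$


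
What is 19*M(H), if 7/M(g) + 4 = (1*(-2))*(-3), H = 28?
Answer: 133/2 ≈ 66.500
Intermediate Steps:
M(g) = 7/2 (M(g) = 7/(-4 + (1*(-2))*(-3)) = 7/(-4 - 2*(-3)) = 7/(-4 + 6) = 7/2)
19*M(H) = 19*(7/2) = 133/2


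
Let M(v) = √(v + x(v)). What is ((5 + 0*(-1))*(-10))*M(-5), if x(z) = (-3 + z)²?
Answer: -50*√59 ≈ -384.06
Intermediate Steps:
M(v) = √(v + (-3 + v)²)
((5 + 0*(-1))*(-10))*M(-5) = ((5 + 0*(-1))*(-10))*√(-5 + (-3 - 5)²) = ((5 + 0)*(-10))*√(-5 + (-8)²) = (5*(-10))*√(-5 + 64) = -50*√59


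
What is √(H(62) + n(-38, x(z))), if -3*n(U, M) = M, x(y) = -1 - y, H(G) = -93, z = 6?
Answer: 4*I*√51/3 ≈ 9.5219*I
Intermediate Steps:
n(U, M) = -M/3
√(H(62) + n(-38, x(z))) = √(-93 - (-1 - 1*6)/3) = √(-93 - (-1 - 6)/3) = √(-93 - ⅓*(-7)) = √(-93 + 7/3) = √(-272/3) = 4*I*√51/3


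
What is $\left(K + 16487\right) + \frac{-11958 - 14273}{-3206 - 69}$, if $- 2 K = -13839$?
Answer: $\frac{153365037}{6550} \approx 23415.0$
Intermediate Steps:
$K = \frac{13839}{2}$ ($K = \left(- \frac{1}{2}\right) \left(-13839\right) = \frac{13839}{2} \approx 6919.5$)
$\left(K + 16487\right) + \frac{-11958 - 14273}{-3206 - 69} = \left(\frac{13839}{2} + 16487\right) + \frac{-11958 - 14273}{-3206 - 69} = \frac{46813}{2} - \frac{26231}{-3275} = \frac{46813}{2} - - \frac{26231}{3275} = \frac{46813}{2} + \frac{26231}{3275} = \frac{153365037}{6550}$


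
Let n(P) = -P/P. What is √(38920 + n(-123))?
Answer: √38919 ≈ 197.28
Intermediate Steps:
n(P) = -1 (n(P) = -1*1 = -1)
√(38920 + n(-123)) = √(38920 - 1) = √38919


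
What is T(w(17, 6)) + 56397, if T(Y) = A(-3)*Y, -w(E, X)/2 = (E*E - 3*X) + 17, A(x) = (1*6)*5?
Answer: 39117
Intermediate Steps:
A(x) = 30 (A(x) = 6*5 = 30)
w(E, X) = -34 - 2*E² + 6*X (w(E, X) = -2*((E*E - 3*X) + 17) = -2*((E² - 3*X) + 17) = -2*(17 + E² - 3*X) = -34 - 2*E² + 6*X)
T(Y) = 30*Y
T(w(17, 6)) + 56397 = 30*(-34 - 2*17² + 6*6) + 56397 = 30*(-34 - 2*289 + 36) + 56397 = 30*(-34 - 578 + 36) + 56397 = 30*(-576) + 56397 = -17280 + 56397 = 39117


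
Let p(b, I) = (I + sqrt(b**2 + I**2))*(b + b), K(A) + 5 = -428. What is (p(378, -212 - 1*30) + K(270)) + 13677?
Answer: -169708 + 19656*sqrt(298) ≈ 1.6961e+5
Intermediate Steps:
K(A) = -433 (K(A) = -5 - 428 = -433)
p(b, I) = 2*b*(I + sqrt(I**2 + b**2)) (p(b, I) = (I + sqrt(I**2 + b**2))*(2*b) = 2*b*(I + sqrt(I**2 + b**2)))
(p(378, -212 - 1*30) + K(270)) + 13677 = (2*378*((-212 - 1*30) + sqrt((-212 - 1*30)**2 + 378**2)) - 433) + 13677 = (2*378*((-212 - 30) + sqrt((-212 - 30)**2 + 142884)) - 433) + 13677 = (2*378*(-242 + sqrt((-242)**2 + 142884)) - 433) + 13677 = (2*378*(-242 + sqrt(58564 + 142884)) - 433) + 13677 = (2*378*(-242 + sqrt(201448)) - 433) + 13677 = (2*378*(-242 + 26*sqrt(298)) - 433) + 13677 = ((-182952 + 19656*sqrt(298)) - 433) + 13677 = (-183385 + 19656*sqrt(298)) + 13677 = -169708 + 19656*sqrt(298)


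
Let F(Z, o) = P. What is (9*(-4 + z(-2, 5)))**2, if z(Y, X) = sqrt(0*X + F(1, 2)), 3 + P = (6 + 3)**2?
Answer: 7614 - 648*sqrt(78) ≈ 1891.0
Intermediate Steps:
P = 78 (P = -3 + (6 + 3)**2 = -3 + 9**2 = -3 + 81 = 78)
F(Z, o) = 78
z(Y, X) = sqrt(78) (z(Y, X) = sqrt(0*X + 78) = sqrt(0 + 78) = sqrt(78))
(9*(-4 + z(-2, 5)))**2 = (9*(-4 + sqrt(78)))**2 = (-36 + 9*sqrt(78))**2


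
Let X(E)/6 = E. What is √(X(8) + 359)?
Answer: √407 ≈ 20.174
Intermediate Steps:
X(E) = 6*E
√(X(8) + 359) = √(6*8 + 359) = √(48 + 359) = √407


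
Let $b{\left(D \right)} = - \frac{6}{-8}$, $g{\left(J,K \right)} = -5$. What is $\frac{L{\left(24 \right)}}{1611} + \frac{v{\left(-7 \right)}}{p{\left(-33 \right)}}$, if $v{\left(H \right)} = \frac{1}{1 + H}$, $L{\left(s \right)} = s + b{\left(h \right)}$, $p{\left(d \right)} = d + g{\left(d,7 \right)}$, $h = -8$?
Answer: $\frac{403}{20406} \approx 0.019749$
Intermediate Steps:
$p{\left(d \right)} = -5 + d$ ($p{\left(d \right)} = d - 5 = -5 + d$)
$b{\left(D \right)} = \frac{3}{4}$ ($b{\left(D \right)} = \left(-6\right) \left(- \frac{1}{8}\right) = \frac{3}{4}$)
$L{\left(s \right)} = \frac{3}{4} + s$ ($L{\left(s \right)} = s + \frac{3}{4} = \frac{3}{4} + s$)
$\frac{L{\left(24 \right)}}{1611} + \frac{v{\left(-7 \right)}}{p{\left(-33 \right)}} = \frac{\frac{3}{4} + 24}{1611} + \frac{1}{\left(1 - 7\right) \left(-5 - 33\right)} = \frac{99}{4} \cdot \frac{1}{1611} + \frac{1}{\left(-6\right) \left(-38\right)} = \frac{11}{716} - - \frac{1}{228} = \frac{11}{716} + \frac{1}{228} = \frac{403}{20406}$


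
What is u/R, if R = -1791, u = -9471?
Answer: 3157/597 ≈ 5.2881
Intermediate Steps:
u/R = -9471/(-1791) = -9471*(-1/1791) = 3157/597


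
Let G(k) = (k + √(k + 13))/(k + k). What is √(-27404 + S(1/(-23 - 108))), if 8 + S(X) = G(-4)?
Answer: I*√438590/4 ≈ 165.57*I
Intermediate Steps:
G(k) = (k + √(13 + k))/(2*k) (G(k) = (k + √(13 + k))/((2*k)) = (k + √(13 + k))*(1/(2*k)) = (k + √(13 + k))/(2*k))
S(X) = -63/8 (S(X) = -8 + (½)*(-4 + √(13 - 4))/(-4) = -8 + (½)*(-¼)*(-4 + √9) = -8 + (½)*(-¼)*(-4 + 3) = -8 + (½)*(-¼)*(-1) = -8 + ⅛ = -63/8)
√(-27404 + S(1/(-23 - 108))) = √(-27404 - 63/8) = √(-219295/8) = I*√438590/4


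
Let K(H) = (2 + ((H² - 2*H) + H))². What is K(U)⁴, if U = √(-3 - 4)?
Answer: (5 + I*√7)⁸ ≈ -7.6582e+5 - 7.1626e+5*I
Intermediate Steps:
U = I*√7 (U = √(-7) = I*√7 ≈ 2.6458*I)
K(H) = (2 + H² - H)² (K(H) = (2 + (H² - H))² = (2 + H² - H)²)
K(U)⁴ = ((2 + (I*√7)² - I*√7)²)⁴ = ((2 - 7 - I*√7)²)⁴ = ((-5 - I*√7)²)⁴ = (-5 - I*√7)⁸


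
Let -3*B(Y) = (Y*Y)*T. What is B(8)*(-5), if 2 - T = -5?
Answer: 2240/3 ≈ 746.67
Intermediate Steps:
T = 7 (T = 2 - 1*(-5) = 2 + 5 = 7)
B(Y) = -7*Y²/3 (B(Y) = -Y*Y*7/3 = -Y²*7/3 = -7*Y²/3)
B(8)*(-5) = -7/3*8²*(-5) = -7/3*64*(-5) = -448/3*(-5) = 2240/3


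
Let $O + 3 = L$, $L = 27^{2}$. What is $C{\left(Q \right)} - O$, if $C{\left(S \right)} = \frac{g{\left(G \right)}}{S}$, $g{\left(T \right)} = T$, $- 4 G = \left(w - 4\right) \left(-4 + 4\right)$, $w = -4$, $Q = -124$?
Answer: $-726$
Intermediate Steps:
$L = 729$
$G = 0$ ($G = - \frac{\left(-4 - 4\right) \left(-4 + 4\right)}{4} = - \frac{\left(-8\right) 0}{4} = \left(- \frac{1}{4}\right) 0 = 0$)
$O = 726$ ($O = -3 + 729 = 726$)
$C{\left(S \right)} = 0$ ($C{\left(S \right)} = \frac{0}{S} = 0$)
$C{\left(Q \right)} - O = 0 - 726 = -726$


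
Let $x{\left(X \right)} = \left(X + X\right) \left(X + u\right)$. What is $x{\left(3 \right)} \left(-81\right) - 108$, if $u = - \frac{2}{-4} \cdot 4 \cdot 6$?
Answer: $-7398$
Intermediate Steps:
$u = 12$ ($u = \left(-2\right) \left(- \frac{1}{4}\right) 4 \cdot 6 = \frac{1}{2} \cdot 4 \cdot 6 = 2 \cdot 6 = 12$)
$x{\left(X \right)} = 2 X \left(12 + X\right)$ ($x{\left(X \right)} = \left(X + X\right) \left(X + 12\right) = 2 X \left(12 + X\right)$)
$x{\left(3 \right)} \left(-81\right) - 108 = 2 \cdot 3 \left(12 + 3\right) \left(-81\right) - 108 = 2 \cdot 3 \cdot 15 \left(-81\right) - 108 = 90 \left(-81\right) - 108 = -7290 - 108 = -7398$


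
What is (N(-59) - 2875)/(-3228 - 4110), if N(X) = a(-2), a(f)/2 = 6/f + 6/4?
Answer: 1439/3669 ≈ 0.39220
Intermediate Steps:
a(f) = 3 + 12/f (a(f) = 2*(6/f + 6/4) = 2*(6/f + 6*(¼)) = 2*(6/f + 3/2) = 2*(3/2 + 6/f) = 3 + 12/f)
N(X) = -3 (N(X) = 3 + 12/(-2) = 3 + 12*(-½) = 3 - 6 = -3)
(N(-59) - 2875)/(-3228 - 4110) = (-3 - 2875)/(-3228 - 4110) = -2878/(-7338) = -2878*(-1/7338) = 1439/3669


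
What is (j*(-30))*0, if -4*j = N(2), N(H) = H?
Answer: 0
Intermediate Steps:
j = -½ (j = -¼*2 = -½ ≈ -0.50000)
(j*(-30))*0 = -½*(-30)*0 = 15*0 = 0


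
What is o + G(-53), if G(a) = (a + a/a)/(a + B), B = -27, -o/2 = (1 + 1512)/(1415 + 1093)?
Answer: -6979/12540 ≈ -0.55654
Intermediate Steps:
o = -1513/1254 (o = -2*(1 + 1512)/(1415 + 1093) = -3026/2508 = -2*1513/2508 = -1513/1254 ≈ -1.2065)
G(a) = (1 + a)/(-27 + a) (G(a) = (a + a/a)/(a - 27) = (a + 1)/(-27 + a) = (1 + a)/(-27 + a))
o + G(-53) = -1513/1254 + (1 - 53)/(-27 - 53) = -1513/1254 - 52/(-80) = -1513/1254 - 1/80*(-52) = -1513/1254 + 13/20 = -6979/12540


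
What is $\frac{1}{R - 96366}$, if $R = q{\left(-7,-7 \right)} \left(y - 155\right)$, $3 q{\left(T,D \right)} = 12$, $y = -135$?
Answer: $- \frac{1}{97526} \approx -1.0254 \cdot 10^{-5}$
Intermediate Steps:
$q{\left(T,D \right)} = 4$ ($q{\left(T,D \right)} = \frac{1}{3} \cdot 12 = 4$)
$R = -1160$ ($R = 4 \left(-135 - 155\right) = 4 \left(-290\right) = -1160$)
$\frac{1}{R - 96366} = \frac{1}{-1160 - 96366} = \frac{1}{-97526} = - \frac{1}{97526}$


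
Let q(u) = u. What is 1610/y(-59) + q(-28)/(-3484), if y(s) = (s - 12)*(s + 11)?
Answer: 713083/1484184 ≈ 0.48045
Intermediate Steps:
y(s) = (-12 + s)*(11 + s)
1610/y(-59) + q(-28)/(-3484) = 1610/(-132 + (-59)² - 1*(-59)) - 28/(-3484) = 1610/(-132 + 3481 + 59) - 28*(-1/3484) = 1610/3408 + 7/871 = 1610*(1/3408) + 7/871 = 805/1704 + 7/871 = 713083/1484184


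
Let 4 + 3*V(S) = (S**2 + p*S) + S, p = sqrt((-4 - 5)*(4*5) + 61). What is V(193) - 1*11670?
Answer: 2428/3 + 193*I*sqrt(119)/3 ≈ 809.33 + 701.79*I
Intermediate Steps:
p = I*sqrt(119) (p = sqrt(-9*20 + 61) = sqrt(-180 + 61) = sqrt(-119) = I*sqrt(119) ≈ 10.909*I)
V(S) = -4/3 + S/3 + S**2/3 + I*S*sqrt(119)/3 (V(S) = -4/3 + ((S**2 + (I*sqrt(119))*S) + S)/3 = -4/3 + ((S**2 + I*S*sqrt(119)) + S)/3 = -4/3 + (S + S**2 + I*S*sqrt(119))/3 = -4/3 + (S/3 + S**2/3 + I*S*sqrt(119)/3) = -4/3 + S/3 + S**2/3 + I*S*sqrt(119)/3)
V(193) - 1*11670 = (-4/3 + (1/3)*193 + (1/3)*193**2 + (1/3)*I*193*sqrt(119)) - 1*11670 = (-4/3 + 193/3 + (1/3)*37249 + 193*I*sqrt(119)/3) - 11670 = (-4/3 + 193/3 + 37249/3 + 193*I*sqrt(119)/3) - 11670 = (37438/3 + 193*I*sqrt(119)/3) - 11670 = 2428/3 + 193*I*sqrt(119)/3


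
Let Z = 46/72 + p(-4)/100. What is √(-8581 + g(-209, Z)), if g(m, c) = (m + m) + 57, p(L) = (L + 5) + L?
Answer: I*√8942 ≈ 94.562*I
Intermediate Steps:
p(L) = 5 + 2*L (p(L) = (5 + L) + L = 5 + 2*L)
Z = 137/225 (Z = 46/72 + (5 + 2*(-4))/100 = 46*(1/72) + (5 - 8)*(1/100) = 23/36 - 3*1/100 = 23/36 - 3/100 = 137/225 ≈ 0.60889)
g(m, c) = 57 + 2*m (g(m, c) = 2*m + 57 = 57 + 2*m)
√(-8581 + g(-209, Z)) = √(-8581 + (57 + 2*(-209))) = √(-8581 + (57 - 418)) = √(-8581 - 361) = √(-8942) = I*√8942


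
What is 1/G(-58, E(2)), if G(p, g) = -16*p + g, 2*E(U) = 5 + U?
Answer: 2/1863 ≈ 0.0010735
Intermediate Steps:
E(U) = 5/2 + U/2 (E(U) = (5 + U)/2 = 5/2 + U/2)
G(p, g) = g - 16*p
1/G(-58, E(2)) = 1/((5/2 + (½)*2) - 16*(-58)) = 1/((5/2 + 1) + 928) = 1/(7/2 + 928) = 1/(1863/2) = 2/1863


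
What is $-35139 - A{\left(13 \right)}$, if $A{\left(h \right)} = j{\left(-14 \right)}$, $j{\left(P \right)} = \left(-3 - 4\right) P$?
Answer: $-35237$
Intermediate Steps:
$j{\left(P \right)} = - 7 P$
$A{\left(h \right)} = 98$ ($A{\left(h \right)} = \left(-7\right) \left(-14\right) = 98$)
$-35139 - A{\left(13 \right)} = -35139 - 98 = -35237$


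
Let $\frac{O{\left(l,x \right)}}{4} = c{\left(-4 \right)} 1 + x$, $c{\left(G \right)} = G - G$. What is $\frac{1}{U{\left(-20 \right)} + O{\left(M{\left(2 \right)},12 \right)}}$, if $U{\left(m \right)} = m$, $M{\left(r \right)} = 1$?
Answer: $\frac{1}{28} \approx 0.035714$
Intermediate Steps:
$c{\left(G \right)} = 0$
$O{\left(l,x \right)} = 4 x$ ($O{\left(l,x \right)} = 4 \left(0 \cdot 1 + x\right) = 4 \left(0 + x\right) = 4 x$)
$\frac{1}{U{\left(-20 \right)} + O{\left(M{\left(2 \right)},12 \right)}} = \frac{1}{-20 + 4 \cdot 12} = \frac{1}{-20 + 48} = \frac{1}{28}$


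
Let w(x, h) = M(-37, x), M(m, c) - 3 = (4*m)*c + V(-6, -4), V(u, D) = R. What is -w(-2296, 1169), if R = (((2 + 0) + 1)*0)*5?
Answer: -339811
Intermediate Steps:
R = 0 (R = ((2 + 1)*0)*5 = (3*0)*5 = 0*5 = 0)
V(u, D) = 0
M(m, c) = 3 + 4*c*m (M(m, c) = 3 + ((4*m)*c + 0) = 3 + (4*c*m + 0) = 3 + 4*c*m)
w(x, h) = 3 - 148*x (w(x, h) = 3 + 4*x*(-37) = 3 - 148*x)
-w(-2296, 1169) = -(3 - 148*(-2296)) = -(3 + 339808) = -1*339811 = -339811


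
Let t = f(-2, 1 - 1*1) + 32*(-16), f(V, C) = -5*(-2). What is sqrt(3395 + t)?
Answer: sqrt(2893) ≈ 53.787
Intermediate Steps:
f(V, C) = 10
t = -502 (t = 10 + 32*(-16) = 10 - 512 = -502)
sqrt(3395 + t) = sqrt(3395 - 502) = sqrt(2893)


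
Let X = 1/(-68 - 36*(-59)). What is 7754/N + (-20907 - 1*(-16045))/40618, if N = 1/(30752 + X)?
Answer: 4978297240312141/20877652 ≈ 2.3845e+8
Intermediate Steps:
X = 1/2056 (X = 1/(-68 + 2124) = 1/2056 ≈ 0.00048638)
N = 2056/63226113 (N = 1/(30752 + 1/2056) = 1/(63226113/2056) = 2056/63226113 ≈ 3.2518e-5)
7754/N + (-20907 - 1*(-16045))/40618 = 7754/(2056/63226113) + (-20907 - 1*(-16045))/40618 = 7754*(63226113/2056) + (-20907 + 16045)*(1/40618) = 245127640101/1028 - 4862*1/40618 = 245127640101/1028 - 2431/20309 = 4978297240312141/20877652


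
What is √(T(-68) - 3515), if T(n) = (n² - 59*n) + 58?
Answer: √5179 ≈ 71.965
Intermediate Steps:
T(n) = 58 + n² - 59*n
√(T(-68) - 3515) = √((58 + (-68)² - 59*(-68)) - 3515) = √((58 + 4624 + 4012) - 3515) = √(8694 - 3515) = √5179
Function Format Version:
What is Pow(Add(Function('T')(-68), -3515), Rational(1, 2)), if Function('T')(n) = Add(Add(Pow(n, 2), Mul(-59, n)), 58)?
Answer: Pow(5179, Rational(1, 2)) ≈ 71.965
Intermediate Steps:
Function('T')(n) = Add(58, Pow(n, 2), Mul(-59, n))
Pow(Add(Function('T')(-68), -3515), Rational(1, 2)) = Pow(Add(Add(58, Pow(-68, 2), Mul(-59, -68)), -3515), Rational(1, 2)) = Pow(Add(Add(58, 4624, 4012), -3515), Rational(1, 2)) = Pow(Add(8694, -3515), Rational(1, 2)) = Pow(5179, Rational(1, 2))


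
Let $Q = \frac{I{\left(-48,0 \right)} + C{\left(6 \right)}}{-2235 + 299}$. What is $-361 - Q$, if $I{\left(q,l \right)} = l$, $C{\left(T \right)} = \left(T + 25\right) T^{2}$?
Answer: $- \frac{174445}{484} \approx -360.42$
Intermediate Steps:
$C{\left(T \right)} = T^{2} \left(25 + T\right)$ ($C{\left(T \right)} = \left(25 + T\right) T^{2} = T^{2} \left(25 + T\right)$)
$Q = - \frac{279}{484}$ ($Q = \frac{0 + 6^{2} \left(25 + 6\right)}{-2235 + 299} = \frac{0 + 36 \cdot 31}{-1936} = \left(0 + 1116\right) \left(- \frac{1}{1936}\right) = 1116 \left(- \frac{1}{1936}\right) = - \frac{279}{484} \approx -0.57645$)
$-361 - Q = -361 - - \frac{279}{484} = -361 + \frac{279}{484} = - \frac{174445}{484}$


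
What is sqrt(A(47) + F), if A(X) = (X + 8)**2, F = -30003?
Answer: I*sqrt(26978) ≈ 164.25*I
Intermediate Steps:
A(X) = (8 + X)**2
sqrt(A(47) + F) = sqrt((8 + 47)**2 - 30003) = sqrt(55**2 - 30003) = sqrt(3025 - 30003) = sqrt(-26978) = I*sqrt(26978)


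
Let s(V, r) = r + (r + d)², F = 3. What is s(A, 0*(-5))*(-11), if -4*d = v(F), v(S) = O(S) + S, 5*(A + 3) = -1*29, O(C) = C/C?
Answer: -11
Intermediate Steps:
O(C) = 1
A = -44/5 (A = -3 + (-1*29)/5 = -3 + (⅕)*(-29) = -3 - 29/5 = -44/5 ≈ -8.8000)
v(S) = 1 + S
d = -1 (d = -(1 + 3)/4 = -¼*4 = -1)
s(V, r) = r + (-1 + r)² (s(V, r) = r + (r - 1)² = r + (-1 + r)²)
s(A, 0*(-5))*(-11) = (0*(-5) + (-1 + 0*(-5))²)*(-11) = (0 + (-1 + 0)²)*(-11) = (0 + (-1)²)*(-11) = (0 + 1)*(-11) = 1*(-11) = -11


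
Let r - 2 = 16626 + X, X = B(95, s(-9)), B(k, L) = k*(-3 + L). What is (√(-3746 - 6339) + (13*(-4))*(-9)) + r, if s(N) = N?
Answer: 15956 + I*√10085 ≈ 15956.0 + 100.42*I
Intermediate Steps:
X = -1140 (X = 95*(-3 - 9) = 95*(-12) = -1140)
r = 15488 (r = 2 + (16626 - 1140) = 2 + 15486 = 15488)
(√(-3746 - 6339) + (13*(-4))*(-9)) + r = (√(-3746 - 6339) + (13*(-4))*(-9)) + 15488 = (√(-10085) - 52*(-9)) + 15488 = (I*√10085 + 468) + 15488 = (468 + I*√10085) + 15488 = 15956 + I*√10085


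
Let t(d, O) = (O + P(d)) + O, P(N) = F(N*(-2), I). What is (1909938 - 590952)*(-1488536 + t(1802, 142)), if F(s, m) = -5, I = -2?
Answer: -1962990147402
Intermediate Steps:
P(N) = -5
t(d, O) = -5 + 2*O (t(d, O) = (O - 5) + O = (-5 + O) + O = -5 + 2*O)
(1909938 - 590952)*(-1488536 + t(1802, 142)) = (1909938 - 590952)*(-1488536 + (-5 + 2*142)) = 1318986*(-1488536 + (-5 + 284)) = 1318986*(-1488536 + 279) = 1318986*(-1488257) = -1962990147402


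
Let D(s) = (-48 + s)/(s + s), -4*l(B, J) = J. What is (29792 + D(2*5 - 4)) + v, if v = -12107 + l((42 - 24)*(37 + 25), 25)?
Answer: 70701/4 ≈ 17675.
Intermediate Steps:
l(B, J) = -J/4
D(s) = (-48 + s)/(2*s) (D(s) = (-48 + s)/((2*s)) = (-48 + s)*(1/(2*s)) = (-48 + s)/(2*s))
v = -48453/4 (v = -12107 - ¼*25 = -12107 - 25/4 = -48453/4 ≈ -12113.)
(29792 + D(2*5 - 4)) + v = (29792 + (-48 + (2*5 - 4))/(2*(2*5 - 4))) - 48453/4 = (29792 + (-48 + (10 - 4))/(2*(10 - 4))) - 48453/4 = (29792 + (½)*(-48 + 6)/6) - 48453/4 = (29792 + (½)*(⅙)*(-42)) - 48453/4 = (29792 - 7/2) - 48453/4 = 59577/2 - 48453/4 = 70701/4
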